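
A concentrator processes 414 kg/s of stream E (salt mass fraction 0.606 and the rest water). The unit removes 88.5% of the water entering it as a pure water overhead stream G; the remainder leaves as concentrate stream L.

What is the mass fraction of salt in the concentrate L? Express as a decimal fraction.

0.930

salt is not removed: 414×0.606 = 250.88 kg/s of salt enters L.
water entering = 414×0.394 = 163.12 kg/s; overhead removed = 0.885×163.12 = 144.36 kg/s.
Concentrate = 414 − 144.36 = 269.64 kg/s.
Mass fraction = 250.88/269.64 = 0.930.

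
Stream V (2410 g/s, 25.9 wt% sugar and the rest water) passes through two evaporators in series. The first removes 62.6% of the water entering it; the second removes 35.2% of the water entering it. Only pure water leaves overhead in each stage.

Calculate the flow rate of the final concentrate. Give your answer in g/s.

1057 g/s

water in feed = 2410×0.741 = 1785.8 g/s.
After stage 1: water left = (1−0.626)×1785.8 = 667.89; stream total = 1292.1 g/s.
After stage 2: water left = (1−0.352)×667.89 = 432.79; final concentrate = 1057 g/s.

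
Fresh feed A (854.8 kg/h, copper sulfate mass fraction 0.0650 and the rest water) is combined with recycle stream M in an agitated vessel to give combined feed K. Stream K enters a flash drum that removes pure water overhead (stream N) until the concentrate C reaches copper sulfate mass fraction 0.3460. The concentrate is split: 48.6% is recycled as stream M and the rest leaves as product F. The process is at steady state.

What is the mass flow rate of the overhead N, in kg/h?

694.2 kg/h

Overall copper sulfate balance (none leaves overhead): copper sulfate in fresh feed = copper sulfate in product, i.e. 854.8×0.065 = (1−0.486)·C·0.346.
C = 55.562/(0.346×0.514) = 312.42 kg/h.
Recycle M = 0.486×312.42 = 151.84 kg/h.
Combined feed K = 854.8 + 151.84 = 1006.6 kg/h.
Overhead N = K − C = 1006.6 − 312.42 = 694.22 kg/h.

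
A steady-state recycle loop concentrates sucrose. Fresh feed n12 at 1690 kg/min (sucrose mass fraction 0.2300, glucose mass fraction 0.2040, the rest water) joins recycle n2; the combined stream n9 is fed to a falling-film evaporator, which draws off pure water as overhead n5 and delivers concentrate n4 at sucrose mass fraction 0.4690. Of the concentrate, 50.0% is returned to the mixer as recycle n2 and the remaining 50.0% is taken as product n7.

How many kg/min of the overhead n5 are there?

Overall sucrose balance (none leaves overhead): sucrose in fresh feed = sucrose in product, i.e. 1690×0.230 = (1−0.500)·n4·0.469.
n4 = 388.7/(0.469×0.500) = 1657.6 kg/min.
Recycle n2 = 0.500×1657.6 = 828.78 kg/min.
Combined feed n9 = 1690 + 828.78 = 2518.8 kg/min.
Overhead n5 = n9 − n4 = 2518.8 − 1657.6 = 861.22 kg/min.

861.2 kg/min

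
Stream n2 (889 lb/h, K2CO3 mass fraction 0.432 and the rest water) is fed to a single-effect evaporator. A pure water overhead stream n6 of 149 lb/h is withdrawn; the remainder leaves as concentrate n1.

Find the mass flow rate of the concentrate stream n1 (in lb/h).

Concentrate = 889 − 149 = 740 lb/h.

740 lb/h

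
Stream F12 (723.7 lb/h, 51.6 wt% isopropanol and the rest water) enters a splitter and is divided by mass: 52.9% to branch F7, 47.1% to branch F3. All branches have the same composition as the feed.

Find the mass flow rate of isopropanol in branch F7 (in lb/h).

Branch F7 total = 0.529×723.7 = 382.84 lb/h.
isopropanol in F7 = 0.516×382.84 = 197.54 lb/h.

197.5 lb/h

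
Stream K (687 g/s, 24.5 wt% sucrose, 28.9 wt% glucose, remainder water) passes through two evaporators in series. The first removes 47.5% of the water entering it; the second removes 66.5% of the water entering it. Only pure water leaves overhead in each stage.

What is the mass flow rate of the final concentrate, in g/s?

423.2 g/s

water in feed = 687×0.466 = 320.14 g/s.
After stage 1: water left = (1−0.475)×320.14 = 168.07; stream total = 534.93 g/s.
After stage 2: water left = (1−0.665)×168.07 = 56.305; final concentrate = 423.16 g/s.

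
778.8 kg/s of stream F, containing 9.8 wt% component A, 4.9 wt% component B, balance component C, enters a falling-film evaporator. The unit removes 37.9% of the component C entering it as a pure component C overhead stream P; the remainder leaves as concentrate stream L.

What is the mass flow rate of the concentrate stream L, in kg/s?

component C entering = 778.8×0.853 = 664.32 kg/s; overhead removed = 0.379×664.32 = 251.78 kg/s.
Concentrate = 778.8 − 251.78 = 527.02 kg/s.

527 kg/s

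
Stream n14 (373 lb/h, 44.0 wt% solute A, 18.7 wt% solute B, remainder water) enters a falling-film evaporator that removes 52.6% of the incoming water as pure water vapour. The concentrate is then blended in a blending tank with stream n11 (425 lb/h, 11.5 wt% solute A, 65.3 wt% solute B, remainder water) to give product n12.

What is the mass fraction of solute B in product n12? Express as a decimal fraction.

Vapour removed = 0.526×0.373×373 = 73.182 lb/h; concentrate = 299.82 lb/h.
solute B reaching the mixer = 69.751 (from concentrate) + 425×0.653 = 347.28 lb/h.
Product flow = 299.82 + 425 = 724.82 lb/h; solute B fraction = 0.479.

0.479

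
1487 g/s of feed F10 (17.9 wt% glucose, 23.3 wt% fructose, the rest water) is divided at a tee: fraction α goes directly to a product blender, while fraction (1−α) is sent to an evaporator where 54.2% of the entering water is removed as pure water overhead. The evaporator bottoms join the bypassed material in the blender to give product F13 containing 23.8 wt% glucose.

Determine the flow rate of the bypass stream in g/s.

330.3 g/s

All 1487×0.179 = 266.17 g/s of glucose reaches F13, so F13 = 266.17/0.238 = 1118.4 g/s and vapour = 368.63 g/s.
The evaporator receives (1−α)·1487 of feed at 0.588 water and removes 0.542 of that water:
0.542×0.588×(1−α)×1487 = 368.63
(1−α) = 368.63/473.9 = 0.7779;  α = 0.2221.
Bypass flow = 0.2221×1487 = 330.33 g/s.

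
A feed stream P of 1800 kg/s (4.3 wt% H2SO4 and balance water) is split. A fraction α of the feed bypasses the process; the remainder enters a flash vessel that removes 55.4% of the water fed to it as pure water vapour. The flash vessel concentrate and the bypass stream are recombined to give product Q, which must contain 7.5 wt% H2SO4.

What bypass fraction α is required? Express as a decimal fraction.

All 1800×0.043 = 77.4 kg/s of H2SO4 reaches Q, so Q = 77.4/0.075 = 1032 kg/s and vapour = 768 kg/s.
The evaporator receives (1−α)·1800 of feed at 0.957 water and removes 0.554 of that water:
0.554×0.957×(1−α)×1800 = 768
(1−α) = 768/954.32 = 0.8048;  α = 0.1952.

0.195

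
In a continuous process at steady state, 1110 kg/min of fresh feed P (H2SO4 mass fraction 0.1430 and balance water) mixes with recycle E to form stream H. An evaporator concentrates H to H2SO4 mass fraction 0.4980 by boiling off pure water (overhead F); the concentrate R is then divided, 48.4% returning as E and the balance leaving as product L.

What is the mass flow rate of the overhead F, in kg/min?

791.3 kg/min

Overall H2SO4 balance (none leaves overhead): H2SO4 in fresh feed = H2SO4 in product, i.e. 1110×0.143 = (1−0.484)·R·0.498.
R = 158.73/(0.498×0.516) = 617.7 kg/min.
Recycle E = 0.484×617.7 = 298.97 kg/min.
Combined feed H = 1110 + 298.97 = 1409 kg/min.
Overhead F = H − R = 1409 − 617.7 = 791.27 kg/min.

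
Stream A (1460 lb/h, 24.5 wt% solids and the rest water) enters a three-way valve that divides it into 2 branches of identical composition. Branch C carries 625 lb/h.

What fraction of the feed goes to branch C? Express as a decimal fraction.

0.428

Fraction to C = 625/1460 = 0.4281.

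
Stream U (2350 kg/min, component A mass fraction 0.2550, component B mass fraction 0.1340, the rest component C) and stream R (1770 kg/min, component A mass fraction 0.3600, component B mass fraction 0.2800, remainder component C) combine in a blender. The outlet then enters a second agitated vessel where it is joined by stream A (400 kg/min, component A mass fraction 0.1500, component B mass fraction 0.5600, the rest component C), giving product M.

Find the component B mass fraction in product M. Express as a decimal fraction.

0.2289

Overall, product flow = 4520 kg/min.
component B in = 2350×0.134 + 1770×0.280 + 400×0.560 = 1034.5 kg/min.
component B fraction in M = 0.2289.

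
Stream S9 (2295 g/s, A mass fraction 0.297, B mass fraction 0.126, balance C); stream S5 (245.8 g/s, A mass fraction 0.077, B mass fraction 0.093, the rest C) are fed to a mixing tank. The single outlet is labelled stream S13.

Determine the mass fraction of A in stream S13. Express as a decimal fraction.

Total flow out = 2295 + 245.8 = 2540.8 g/s.
A in = 2295×0.297 + 245.8×0.077 = 700.54 g/s.
A mass fraction in S13 = 700.54/2540.8 = 0.276.

0.276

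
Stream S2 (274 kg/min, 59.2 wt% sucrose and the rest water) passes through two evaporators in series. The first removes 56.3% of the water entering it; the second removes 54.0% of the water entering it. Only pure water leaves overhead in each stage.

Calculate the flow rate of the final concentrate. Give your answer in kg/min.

184.7 kg/min

water in feed = 274×0.408 = 111.79 kg/min.
After stage 1: water left = (1−0.563)×111.79 = 48.853; stream total = 211.06 kg/min.
After stage 2: water left = (1−0.540)×48.853 = 22.472; final concentrate = 184.68 kg/min.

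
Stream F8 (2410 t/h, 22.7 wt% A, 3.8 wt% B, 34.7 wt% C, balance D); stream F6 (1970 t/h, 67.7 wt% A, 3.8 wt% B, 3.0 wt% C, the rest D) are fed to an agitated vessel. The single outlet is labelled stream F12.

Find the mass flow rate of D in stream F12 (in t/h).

1437 t/h

D out = D in = 2410×0.388 + 1970×0.255 = 1437.4 t/h.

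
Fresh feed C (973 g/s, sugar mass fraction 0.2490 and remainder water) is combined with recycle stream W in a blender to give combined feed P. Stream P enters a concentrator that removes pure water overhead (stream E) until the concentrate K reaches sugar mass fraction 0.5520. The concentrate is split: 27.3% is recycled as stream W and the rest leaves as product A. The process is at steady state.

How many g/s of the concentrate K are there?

Overall sugar balance (none leaves overhead): sugar in fresh feed = sugar in product, i.e. 973×0.249 = (1−0.273)·K·0.552.
K = 242.28/(0.552×0.727) = 603.72 g/s.

603.7 g/s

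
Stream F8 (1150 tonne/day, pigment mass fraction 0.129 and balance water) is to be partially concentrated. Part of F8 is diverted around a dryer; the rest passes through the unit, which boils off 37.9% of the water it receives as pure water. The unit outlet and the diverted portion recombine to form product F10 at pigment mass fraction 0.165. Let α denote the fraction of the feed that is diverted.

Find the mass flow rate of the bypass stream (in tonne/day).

All 1150×0.129 = 148.35 tonne/day of pigment reaches F10, so F10 = 148.35/0.165 = 899.09 tonne/day and vapour = 250.91 tonne/day.
The evaporator receives (1−α)·1150 of feed at 0.871 water and removes 0.379 of that water:
0.379×0.871×(1−α)×1150 = 250.91
(1−α) = 250.91/379.63 = 0.6609;  α = 0.3391.
Bypass flow = 0.3391×1150 = 389.92 tonne/day.

389.9 tonne/day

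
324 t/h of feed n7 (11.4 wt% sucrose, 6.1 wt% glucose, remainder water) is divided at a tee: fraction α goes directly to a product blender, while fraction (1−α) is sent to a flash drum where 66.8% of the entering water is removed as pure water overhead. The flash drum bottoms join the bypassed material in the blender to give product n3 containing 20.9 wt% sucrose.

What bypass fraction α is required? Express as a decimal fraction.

All 324×0.114 = 36.936 t/h of sucrose reaches n3, so n3 = 36.936/0.209 = 176.73 t/h and vapour = 147.27 t/h.
The evaporator receives (1−α)·324 of feed at 0.825 water and removes 0.668 of that water:
0.668×0.825×(1−α)×324 = 147.27
(1−α) = 147.27/178.56 = 0.8248;  α = 0.1752.

0.175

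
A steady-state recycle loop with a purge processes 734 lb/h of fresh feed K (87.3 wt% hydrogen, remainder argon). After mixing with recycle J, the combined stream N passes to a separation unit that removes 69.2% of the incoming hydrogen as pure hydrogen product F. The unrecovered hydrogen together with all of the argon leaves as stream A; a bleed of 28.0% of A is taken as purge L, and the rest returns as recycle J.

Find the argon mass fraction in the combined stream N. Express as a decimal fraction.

0.288

argon enters only via K and leaves only via the purge: 734×0.127 = 0.280×(argon in A), and the separation unit passes all argon, so argon in N = argon in A = 332.92 lb/h.
hydrogen in N: m_A = 734×0.873 + (1−0.280)·(1−0.692)·m_A, so m_A = 640.78/0.7782 = 823.37 lb/h.
N = 823.37 + 332.92 = 1156.3 lb/h.
argon fraction in N = 332.92/1156.3 = 0.288.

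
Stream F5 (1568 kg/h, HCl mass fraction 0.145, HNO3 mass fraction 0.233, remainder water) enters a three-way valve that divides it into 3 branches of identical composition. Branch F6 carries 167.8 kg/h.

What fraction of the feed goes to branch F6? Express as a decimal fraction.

0.107

Fraction to F6 = 167.8/1568 = 0.1070.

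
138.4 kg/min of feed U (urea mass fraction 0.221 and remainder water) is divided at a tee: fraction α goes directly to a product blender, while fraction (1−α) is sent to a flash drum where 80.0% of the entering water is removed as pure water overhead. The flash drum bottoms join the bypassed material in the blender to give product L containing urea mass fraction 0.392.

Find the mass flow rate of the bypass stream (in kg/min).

All 138.4×0.221 = 30.586 kg/min of urea reaches L, so L = 30.586/0.392 = 78.027 kg/min and vapour = 60.373 kg/min.
The evaporator receives (1−α)·138.4 of feed at 0.779 water and removes 0.800 of that water:
0.800×0.779×(1−α)×138.4 = 60.373
(1−α) = 60.373/86.251 = 0.7000;  α = 0.3000.
Bypass flow = 0.3000×138.4 = 41.523 kg/min.

41.52 kg/min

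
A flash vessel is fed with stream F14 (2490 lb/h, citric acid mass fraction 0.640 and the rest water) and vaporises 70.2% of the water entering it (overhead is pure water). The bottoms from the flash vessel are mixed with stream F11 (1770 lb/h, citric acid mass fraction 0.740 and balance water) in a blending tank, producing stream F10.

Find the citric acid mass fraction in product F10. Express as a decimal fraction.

0.800

Vapour removed = 0.702×0.360×2490 = 629.27 lb/h; concentrate = 1860.7 lb/h.
citric acid reaching the mixer = 1593.6 (from concentrate) + 1770×0.740 = 2903.4 lb/h.
Product flow = 1860.7 + 1770 = 3630.7 lb/h; citric acid fraction = 0.800.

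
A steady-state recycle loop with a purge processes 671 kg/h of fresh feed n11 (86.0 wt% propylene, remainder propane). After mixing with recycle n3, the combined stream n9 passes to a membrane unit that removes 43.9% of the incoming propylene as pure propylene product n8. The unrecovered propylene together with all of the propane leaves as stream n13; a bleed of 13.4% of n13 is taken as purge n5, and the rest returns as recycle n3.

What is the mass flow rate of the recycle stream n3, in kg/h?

1152 kg/h

propane enters only via n11 and leaves only via the purge: 671×0.140 = 0.134×(propane in n13), and the membrane unit passes all propane, so propane in n9 = propane in n13 = 701.04 kg/h.
propylene in n9: m_A = 671×0.860 + (1−0.134)·(1−0.439)·m_A, so m_A = 577.06/0.5142 = 1122.3 kg/h.
n13 = (1−0.439)×1122.3 + 701.04 = 1330.7 kg/h.
Recycle n3 = (1−0.134)×1330.7 = 1152.3 kg/h.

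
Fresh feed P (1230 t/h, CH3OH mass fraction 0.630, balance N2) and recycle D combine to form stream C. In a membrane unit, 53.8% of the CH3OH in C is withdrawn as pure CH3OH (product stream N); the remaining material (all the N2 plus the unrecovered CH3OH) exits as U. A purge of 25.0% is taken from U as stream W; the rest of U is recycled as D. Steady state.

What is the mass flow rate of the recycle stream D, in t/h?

1776 t/h

N2 enters only via P and leaves only via the purge: 1230×0.370 = 0.250×(N2 in U), and the membrane unit passes all N2, so N2 in C = N2 in U = 1820.4 t/h.
CH3OH in C: m_A = 1230×0.630 + (1−0.250)·(1−0.538)·m_A, so m_A = 774.9/0.6535 = 1185.8 t/h.
U = (1−0.538)×1185.8 + 1820.4 = 2368.2 t/h.
Recycle D = (1−0.250)×2368.2 = 1776.2 t/h.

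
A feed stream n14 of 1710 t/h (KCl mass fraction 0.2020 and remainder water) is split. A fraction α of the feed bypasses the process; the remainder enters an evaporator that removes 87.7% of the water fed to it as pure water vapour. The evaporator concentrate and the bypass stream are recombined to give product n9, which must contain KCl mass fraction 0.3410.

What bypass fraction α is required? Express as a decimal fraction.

All 1710×0.202 = 345.42 t/h of KCl reaches n9, so n9 = 345.42/0.341 = 1013 t/h and vapour = 697.04 t/h.
The evaporator receives (1−α)·1710 of feed at 0.798 water and removes 0.877 of that water:
0.877×0.798×(1−α)×1710 = 697.04
(1−α) = 697.04/1196.7 = 0.5824;  α = 0.4176.

0.418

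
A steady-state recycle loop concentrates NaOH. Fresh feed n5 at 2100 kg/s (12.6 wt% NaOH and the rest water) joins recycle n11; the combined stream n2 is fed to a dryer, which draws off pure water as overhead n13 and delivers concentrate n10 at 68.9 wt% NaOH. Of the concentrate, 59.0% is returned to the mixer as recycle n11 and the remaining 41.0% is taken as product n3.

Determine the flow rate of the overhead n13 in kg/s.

1716 kg/s

Overall NaOH balance (none leaves overhead): NaOH in fresh feed = NaOH in product, i.e. 2100×0.126 = (1−0.590)·n10·0.689.
n10 = 264.6/(0.689×0.410) = 936.67 kg/s.
Recycle n11 = 0.590×936.67 = 552.64 kg/s.
Combined feed n2 = 2100 + 552.64 = 2652.6 kg/s.
Overhead n13 = n2 − n10 = 2652.6 − 936.67 = 1716 kg/s.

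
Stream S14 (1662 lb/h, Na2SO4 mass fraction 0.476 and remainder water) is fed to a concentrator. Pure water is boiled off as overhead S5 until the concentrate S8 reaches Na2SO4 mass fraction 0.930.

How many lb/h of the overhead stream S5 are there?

811.3 lb/h

Na2SO4 is conserved: 1662×0.476 = 791.11 lb/h all reports to the concentrate.
Concentrate = 791.11/(target fraction) = 850.66 lb/h.
Overhead = 1662 − 850.66 = 811.34 lb/h.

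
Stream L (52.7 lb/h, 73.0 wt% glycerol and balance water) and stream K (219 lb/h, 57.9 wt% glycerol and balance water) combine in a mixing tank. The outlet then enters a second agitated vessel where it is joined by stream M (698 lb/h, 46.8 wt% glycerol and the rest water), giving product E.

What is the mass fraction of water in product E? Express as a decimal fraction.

Overall, product flow = 969.7 lb/h.
water in = 52.7×0.270 + 219×0.421 + 698×0.532 = 477.76 lb/h.
water fraction in E = 0.4927.

0.4927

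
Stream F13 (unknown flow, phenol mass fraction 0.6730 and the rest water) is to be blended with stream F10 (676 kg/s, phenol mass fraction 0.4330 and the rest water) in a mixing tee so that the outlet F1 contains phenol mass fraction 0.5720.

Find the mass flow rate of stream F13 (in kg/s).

930.3 kg/s

Let F13 be the unknown flow. Total out = 676 + F13.
phenol balance: 292.71 + 0.673·F13 = 0.572·(676 + F13)
(0.673 − 0.572)·F13 = 0.572×676 − 292.71 = 93.964
F13 = 93.964 / 0.101 = 930.34 kg/s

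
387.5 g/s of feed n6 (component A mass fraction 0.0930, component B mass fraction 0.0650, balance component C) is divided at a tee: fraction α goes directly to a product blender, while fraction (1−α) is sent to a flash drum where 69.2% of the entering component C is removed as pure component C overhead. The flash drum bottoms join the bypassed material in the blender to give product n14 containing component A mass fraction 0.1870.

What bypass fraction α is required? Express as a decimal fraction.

0.137

All 387.5×0.093 = 36.038 g/s of component A reaches n14, so n14 = 36.038/0.187 = 192.71 g/s and vapour = 194.79 g/s.
The evaporator receives (1−α)·387.5 of feed at 0.842 component C and removes 0.692 of that component C:
0.692×0.842×(1−α)×387.5 = 194.79
(1−α) = 194.79/225.78 = 0.8627;  α = 0.1373.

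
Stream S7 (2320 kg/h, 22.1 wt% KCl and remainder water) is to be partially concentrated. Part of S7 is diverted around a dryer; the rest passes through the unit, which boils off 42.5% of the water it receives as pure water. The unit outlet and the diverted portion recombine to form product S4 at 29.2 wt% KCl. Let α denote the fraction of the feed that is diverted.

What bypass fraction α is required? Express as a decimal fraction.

All 2320×0.221 = 512.72 kg/h of KCl reaches S4, so S4 = 512.72/0.292 = 1755.9 kg/h and vapour = 564.11 kg/h.
The evaporator receives (1−α)·2320 of feed at 0.779 water and removes 0.425 of that water:
0.425×0.779×(1−α)×2320 = 564.11
(1−α) = 564.11/768.09 = 0.7344;  α = 0.2656.

0.266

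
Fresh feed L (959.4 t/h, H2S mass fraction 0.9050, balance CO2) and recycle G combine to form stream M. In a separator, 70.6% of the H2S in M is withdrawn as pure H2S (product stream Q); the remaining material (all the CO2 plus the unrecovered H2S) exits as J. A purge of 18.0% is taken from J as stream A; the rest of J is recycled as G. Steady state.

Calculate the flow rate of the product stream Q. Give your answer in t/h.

H2S in M: m_A = 959.4×0.905 + (1−0.180)·(1−0.706)·m_A, so m_A = 868.26/0.7589 = 1144.1 t/h.
Product Q = 0.706×1144.1 = 807.71 t/h.

807.7 t/h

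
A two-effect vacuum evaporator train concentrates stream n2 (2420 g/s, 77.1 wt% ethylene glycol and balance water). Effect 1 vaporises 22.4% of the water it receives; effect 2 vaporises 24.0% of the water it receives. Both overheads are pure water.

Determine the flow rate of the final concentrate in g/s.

water in feed = 2420×0.229 = 554.18 g/s.
After stage 1: water left = (1−0.224)×554.18 = 430.04; stream total = 2295.9 g/s.
After stage 2: water left = (1−0.240)×430.04 = 326.83; final concentrate = 2192.7 g/s.

2193 g/s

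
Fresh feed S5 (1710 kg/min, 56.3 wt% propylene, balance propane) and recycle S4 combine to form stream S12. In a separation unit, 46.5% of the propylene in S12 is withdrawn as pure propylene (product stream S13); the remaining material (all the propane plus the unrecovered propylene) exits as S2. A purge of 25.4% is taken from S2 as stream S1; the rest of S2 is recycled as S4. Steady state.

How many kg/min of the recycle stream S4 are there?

propane enters only via S5 and leaves only via the purge: 1710×0.437 = 0.254×(propane in S2), and the separation unit passes all propane, so propane in S12 = propane in S2 = 2942 kg/min.
propylene in S12: m_A = 1710×0.563 + (1−0.254)·(1−0.465)·m_A, so m_A = 962.73/0.6009 = 1602.2 kg/min.
S2 = (1−0.465)×1602.2 + 2942 = 3799.2 kg/min.
Recycle S4 = (1−0.254)×3799.2 = 2834.2 kg/min.

2834 kg/min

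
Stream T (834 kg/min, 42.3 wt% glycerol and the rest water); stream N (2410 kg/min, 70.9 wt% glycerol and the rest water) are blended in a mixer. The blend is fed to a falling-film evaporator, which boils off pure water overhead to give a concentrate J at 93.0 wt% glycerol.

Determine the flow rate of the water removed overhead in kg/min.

1027 kg/min

glycerol entering = 834×0.423 + 2410×0.709 = 2061.5 kg/min.
All glycerol reports to J, so J = 2061.5/0.930 = 2216.6 kg/min.
Total feed = 3244 kg/min; overhead = 3244 − 2216.6 = 1027.4 kg/min.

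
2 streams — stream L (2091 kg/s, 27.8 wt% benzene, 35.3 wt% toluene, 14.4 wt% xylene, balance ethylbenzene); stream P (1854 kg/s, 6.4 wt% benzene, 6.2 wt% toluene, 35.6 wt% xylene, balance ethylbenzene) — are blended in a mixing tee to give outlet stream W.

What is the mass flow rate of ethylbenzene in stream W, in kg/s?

ethylbenzene out = ethylbenzene in = 2091×0.225 + 1854×0.518 = 1430.8 kg/s.

1431 kg/s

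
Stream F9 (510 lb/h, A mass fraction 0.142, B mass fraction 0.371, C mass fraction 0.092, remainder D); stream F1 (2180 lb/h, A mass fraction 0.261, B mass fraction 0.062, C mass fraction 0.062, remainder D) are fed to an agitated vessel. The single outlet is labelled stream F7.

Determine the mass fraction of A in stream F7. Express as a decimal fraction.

0.238

Total flow out = 510 + 2180 = 2690 lb/h.
A in = 510×0.142 + 2180×0.261 = 641.4 lb/h.
A mass fraction in F7 = 641.4/2690 = 0.238.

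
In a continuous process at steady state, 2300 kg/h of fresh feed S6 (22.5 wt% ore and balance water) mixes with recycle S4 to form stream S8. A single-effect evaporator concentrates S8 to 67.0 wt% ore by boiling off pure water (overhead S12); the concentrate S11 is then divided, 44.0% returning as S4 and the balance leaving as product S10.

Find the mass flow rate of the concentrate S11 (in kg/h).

Overall ore balance (none leaves overhead): ore in fresh feed = ore in product, i.e. 2300×0.225 = (1−0.440)·S11·0.670.
S11 = 517.5/(0.670×0.560) = 1379.3 kg/h.

1379 kg/h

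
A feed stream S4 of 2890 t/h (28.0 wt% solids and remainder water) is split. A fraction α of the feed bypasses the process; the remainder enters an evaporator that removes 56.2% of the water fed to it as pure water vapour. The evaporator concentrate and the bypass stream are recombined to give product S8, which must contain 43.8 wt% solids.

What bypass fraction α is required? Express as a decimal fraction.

0.109

All 2890×0.280 = 809.2 t/h of solids reaches S8, so S8 = 809.2/0.438 = 1847.5 t/h and vapour = 1042.5 t/h.
The evaporator receives (1−α)·2890 of feed at 0.720 water and removes 0.562 of that water:
0.562×0.720×(1−α)×2890 = 1042.5
(1−α) = 1042.5/1169.4 = 0.8915;  α = 0.1085.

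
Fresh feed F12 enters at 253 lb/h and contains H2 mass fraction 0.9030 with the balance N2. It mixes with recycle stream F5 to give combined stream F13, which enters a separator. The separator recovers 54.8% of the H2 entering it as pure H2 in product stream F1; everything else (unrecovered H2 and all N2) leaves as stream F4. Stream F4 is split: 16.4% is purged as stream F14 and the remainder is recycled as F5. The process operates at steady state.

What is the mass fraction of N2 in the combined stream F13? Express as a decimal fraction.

0.2895

N2 enters only via F12 and leaves only via the purge: 253×0.097 = 0.164×(N2 in F4), and the separator passes all N2, so N2 in F13 = N2 in F4 = 149.64 lb/h.
H2 in F13: m_A = 253×0.903 + (1−0.164)·(1−0.548)·m_A, so m_A = 228.46/0.6221 = 367.22 lb/h.
F13 = 367.22 + 149.64 = 516.86 lb/h.
N2 fraction in F13 = 149.64/516.86 = 0.2895.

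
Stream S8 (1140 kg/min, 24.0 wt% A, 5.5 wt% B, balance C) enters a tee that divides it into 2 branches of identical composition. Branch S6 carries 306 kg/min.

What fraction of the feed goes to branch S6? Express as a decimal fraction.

Fraction to S6 = 306/1140 = 0.2684.

0.268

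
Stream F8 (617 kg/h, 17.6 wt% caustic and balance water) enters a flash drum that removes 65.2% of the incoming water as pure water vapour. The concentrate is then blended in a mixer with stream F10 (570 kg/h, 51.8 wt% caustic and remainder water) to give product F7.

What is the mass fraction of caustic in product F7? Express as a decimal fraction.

Vapour removed = 0.652×0.824×617 = 331.48 kg/h; concentrate = 285.52 kg/h.
caustic reaching the mixer = 108.59 (from concentrate) + 570×0.518 = 403.85 kg/h.
Product flow = 285.52 + 570 = 855.52 kg/h; caustic fraction = 0.472.

0.472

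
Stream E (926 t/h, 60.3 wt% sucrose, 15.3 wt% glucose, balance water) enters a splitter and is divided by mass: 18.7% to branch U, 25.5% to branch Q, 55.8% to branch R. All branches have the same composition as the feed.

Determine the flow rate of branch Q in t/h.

Branch Q flow = 0.255×926 = 236.13 t/h.

236.1 t/h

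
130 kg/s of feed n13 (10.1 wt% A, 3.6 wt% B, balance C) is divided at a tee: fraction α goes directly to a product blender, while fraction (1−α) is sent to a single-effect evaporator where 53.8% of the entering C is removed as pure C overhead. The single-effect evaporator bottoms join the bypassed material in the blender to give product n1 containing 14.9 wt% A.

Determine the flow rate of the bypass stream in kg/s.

39.8 kg/s

All 130×0.101 = 13.13 kg/s of A reaches n1, so n1 = 13.13/0.149 = 88.121 kg/s and vapour = 41.879 kg/s.
The evaporator receives (1−α)·130 of feed at 0.863 C and removes 0.538 of that C:
0.538×0.863×(1−α)×130 = 41.879
(1−α) = 41.879/60.358 = 0.6938;  α = 0.3062.
Bypass flow = 0.3062×130 = 39.8 kg/s.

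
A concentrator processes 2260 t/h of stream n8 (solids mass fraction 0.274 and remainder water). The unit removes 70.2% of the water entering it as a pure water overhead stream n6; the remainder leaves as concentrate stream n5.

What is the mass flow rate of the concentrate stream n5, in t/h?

water entering = 2260×0.726 = 1640.8 t/h; overhead removed = 0.702×1640.8 = 1151.8 t/h.
Concentrate = 2260 − 1151.8 = 1108.2 t/h.

1108 t/h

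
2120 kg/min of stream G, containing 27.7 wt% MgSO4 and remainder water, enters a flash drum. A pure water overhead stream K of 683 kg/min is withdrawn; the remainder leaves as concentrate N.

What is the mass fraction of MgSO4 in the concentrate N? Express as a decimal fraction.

MgSO4 is not removed: 2120×0.277 = 587.24 kg/min of MgSO4 enters N.
Concentrate = 2120 − 683 = 1437 kg/min.
Mass fraction = 587.24/1437 = 0.4087.

0.4087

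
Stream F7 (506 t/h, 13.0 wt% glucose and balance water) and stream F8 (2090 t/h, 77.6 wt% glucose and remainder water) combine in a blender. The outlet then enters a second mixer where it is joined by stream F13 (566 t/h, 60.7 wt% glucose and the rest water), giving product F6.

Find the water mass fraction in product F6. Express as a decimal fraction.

Overall, product flow = 3162 t/h.
water in = 506×0.870 + 2090×0.224 + 566×0.393 = 1130.8 t/h.
water fraction in F6 = 0.358.

0.358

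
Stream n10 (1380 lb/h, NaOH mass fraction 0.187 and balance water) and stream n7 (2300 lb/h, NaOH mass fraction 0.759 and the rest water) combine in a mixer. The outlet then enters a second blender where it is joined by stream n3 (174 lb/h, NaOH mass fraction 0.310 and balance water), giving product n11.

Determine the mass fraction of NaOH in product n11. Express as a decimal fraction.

0.534

Overall, product flow = 3854 lb/h.
NaOH in = 1380×0.187 + 2300×0.759 + 174×0.310 = 2057.7 lb/h.
NaOH fraction in n11 = 0.534.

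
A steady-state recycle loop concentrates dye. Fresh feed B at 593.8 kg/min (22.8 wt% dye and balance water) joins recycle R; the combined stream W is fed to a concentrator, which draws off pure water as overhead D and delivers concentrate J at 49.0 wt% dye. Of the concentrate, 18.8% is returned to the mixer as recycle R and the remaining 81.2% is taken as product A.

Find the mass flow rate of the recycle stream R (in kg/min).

Overall dye balance (none leaves overhead): dye in fresh feed = dye in product, i.e. 593.8×0.228 = (1−0.188)·J·0.490.
J = 135.39/(0.490×0.812) = 340.27 kg/min.
Recycle R = 0.188×340.27 = 63.971 kg/min.

63.97 kg/min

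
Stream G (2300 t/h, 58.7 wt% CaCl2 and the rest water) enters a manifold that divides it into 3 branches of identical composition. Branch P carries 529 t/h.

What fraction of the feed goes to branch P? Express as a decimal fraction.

0.230

Fraction to P = 529/2300 = 0.2300.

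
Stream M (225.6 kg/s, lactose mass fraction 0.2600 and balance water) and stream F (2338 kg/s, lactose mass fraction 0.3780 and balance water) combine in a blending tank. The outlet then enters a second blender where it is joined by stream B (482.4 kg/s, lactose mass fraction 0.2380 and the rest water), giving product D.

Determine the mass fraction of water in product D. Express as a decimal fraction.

0.6529

Overall, product flow = 3046 kg/s.
water in = 225.6×0.740 + 2338×0.622 + 482.4×0.762 = 1988.8 kg/s.
water fraction in D = 0.6529.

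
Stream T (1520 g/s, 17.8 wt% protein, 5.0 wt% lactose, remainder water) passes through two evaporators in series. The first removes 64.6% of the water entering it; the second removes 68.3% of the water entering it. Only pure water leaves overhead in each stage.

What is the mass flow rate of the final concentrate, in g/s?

478.2 g/s

water in feed = 1520×0.772 = 1173.4 g/s.
After stage 1: water left = (1−0.646)×1173.4 = 415.4; stream total = 761.96 g/s.
After stage 2: water left = (1−0.683)×415.4 = 131.68; final concentrate = 478.24 g/s.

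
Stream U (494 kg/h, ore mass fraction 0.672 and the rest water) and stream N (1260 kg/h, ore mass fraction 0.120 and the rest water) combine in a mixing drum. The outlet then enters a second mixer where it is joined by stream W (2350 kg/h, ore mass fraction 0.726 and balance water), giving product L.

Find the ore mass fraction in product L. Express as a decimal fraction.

Overall, product flow = 4104 kg/h.
ore in = 494×0.672 + 1260×0.120 + 2350×0.726 = 2189.3 kg/h.
ore fraction in L = 0.533.

0.533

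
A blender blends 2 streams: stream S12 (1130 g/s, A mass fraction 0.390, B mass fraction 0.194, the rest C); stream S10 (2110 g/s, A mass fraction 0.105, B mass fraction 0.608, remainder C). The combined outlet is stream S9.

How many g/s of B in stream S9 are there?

1502 g/s

B out = B in = 1130×0.194 + 2110×0.608 = 1502.1 g/s.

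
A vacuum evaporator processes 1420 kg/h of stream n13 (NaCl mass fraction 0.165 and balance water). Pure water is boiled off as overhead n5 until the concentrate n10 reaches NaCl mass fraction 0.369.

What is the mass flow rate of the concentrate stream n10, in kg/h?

635 kg/h

NaCl is conserved: 1420×0.165 = 234.3 kg/h all reports to the concentrate.
Concentrate = 234.3/(target fraction) = 634.96 kg/h.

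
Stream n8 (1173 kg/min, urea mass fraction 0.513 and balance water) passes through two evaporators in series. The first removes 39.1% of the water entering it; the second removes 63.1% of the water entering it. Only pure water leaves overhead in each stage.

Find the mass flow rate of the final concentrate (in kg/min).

water in feed = 1173×0.487 = 571.25 kg/min.
After stage 1: water left = (1−0.391)×571.25 = 347.89; stream total = 949.64 kg/min.
After stage 2: water left = (1−0.631)×347.89 = 128.37; final concentrate = 730.12 kg/min.

730.1 kg/min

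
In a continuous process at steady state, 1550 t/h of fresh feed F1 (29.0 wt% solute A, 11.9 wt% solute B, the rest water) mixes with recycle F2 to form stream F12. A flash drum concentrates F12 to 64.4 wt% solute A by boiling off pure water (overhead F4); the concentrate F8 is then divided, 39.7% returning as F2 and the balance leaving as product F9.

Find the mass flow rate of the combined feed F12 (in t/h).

2010 t/h

Overall solute A balance (none leaves overhead): solute A in fresh feed = solute A in product, i.e. 1550×0.290 = (1−0.397)·F8·0.644.
F8 = 449.5/(0.644×0.603) = 1157.5 t/h.
Recycle F2 = 0.397×1157.5 = 459.53 t/h.
Combined feed F12 = 1550 + 459.53 = 2009.5 t/h.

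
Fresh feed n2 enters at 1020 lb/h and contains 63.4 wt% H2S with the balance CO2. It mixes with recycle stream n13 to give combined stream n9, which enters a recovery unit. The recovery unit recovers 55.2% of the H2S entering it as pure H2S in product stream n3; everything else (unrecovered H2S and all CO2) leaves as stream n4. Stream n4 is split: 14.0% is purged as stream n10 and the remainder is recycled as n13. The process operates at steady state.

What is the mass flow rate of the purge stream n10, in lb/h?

CO2 enters only via n2 and leaves only via the purge: 1020×0.366 = 0.140×(CO2 in n4), and the recovery unit passes all CO2, so CO2 in n9 = CO2 in n4 = 2666.6 lb/h.
H2S in n9: m_A = 1020×0.634 + (1−0.140)·(1−0.552)·m_A, so m_A = 646.68/0.6147 = 1052 lb/h.
n4 = (1−0.552)×1052 + 2666.6 = 3137.9 lb/h.
Purge n10 = 0.140×3137.9 = 439.3 lb/h.

439.3 lb/h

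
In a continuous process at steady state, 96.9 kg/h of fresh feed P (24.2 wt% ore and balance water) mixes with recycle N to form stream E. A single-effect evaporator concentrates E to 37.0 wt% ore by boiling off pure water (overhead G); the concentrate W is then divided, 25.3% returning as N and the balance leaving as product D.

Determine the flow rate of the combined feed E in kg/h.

118.4 kg/h

Overall ore balance (none leaves overhead): ore in fresh feed = ore in product, i.e. 96.9×0.242 = (1−0.253)·W·0.370.
W = 23.45/(0.370×0.747) = 84.843 kg/h.
Recycle N = 0.253×84.843 = 21.465 kg/h.
Combined feed E = 96.9 + 21.465 = 118.37 kg/h.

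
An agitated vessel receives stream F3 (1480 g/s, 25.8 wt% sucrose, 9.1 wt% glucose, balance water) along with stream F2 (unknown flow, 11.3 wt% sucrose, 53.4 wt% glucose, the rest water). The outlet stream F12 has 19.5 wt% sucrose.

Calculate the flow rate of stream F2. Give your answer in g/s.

Let F2 be the unknown flow. Total out = 1480 + F2.
sucrose balance: 381.84 + 0.113·F2 = 0.195·(1480 + F2)
(0.113 − 0.195)·F2 = 0.195×1480 − 381.84 = -93.24
F2 = -93.24 / -0.082 = 1137.1 g/s

1137 g/s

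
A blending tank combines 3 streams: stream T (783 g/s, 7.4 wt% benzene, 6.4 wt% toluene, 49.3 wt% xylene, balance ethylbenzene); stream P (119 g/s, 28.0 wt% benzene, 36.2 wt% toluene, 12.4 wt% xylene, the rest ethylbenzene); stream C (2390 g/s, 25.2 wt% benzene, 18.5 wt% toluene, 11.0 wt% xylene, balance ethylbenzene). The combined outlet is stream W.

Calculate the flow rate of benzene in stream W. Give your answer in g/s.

693.5 g/s

benzene out = benzene in = 783×0.074 + 119×0.280 + 2390×0.252 = 693.54 g/s.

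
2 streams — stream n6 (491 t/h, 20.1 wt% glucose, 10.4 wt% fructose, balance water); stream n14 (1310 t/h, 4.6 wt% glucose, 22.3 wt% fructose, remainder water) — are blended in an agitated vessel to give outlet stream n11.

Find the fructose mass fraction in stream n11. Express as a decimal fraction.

Total flow out = 491 + 1310 = 1801 t/h.
fructose in = 491×0.104 + 1310×0.223 = 343.19 t/h.
fructose mass fraction in n11 = 343.19/1801 = 0.191.

0.191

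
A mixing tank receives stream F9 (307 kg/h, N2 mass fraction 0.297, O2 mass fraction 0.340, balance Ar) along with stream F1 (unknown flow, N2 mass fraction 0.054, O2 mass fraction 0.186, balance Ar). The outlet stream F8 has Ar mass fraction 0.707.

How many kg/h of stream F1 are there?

1993 kg/h

Let F1 be the unknown flow. Total out = 307 + F1.
Ar balance: 111.44 + 0.760·F1 = 0.707·(307 + F1)
(0.760 − 0.707)·F1 = 0.707×307 − 111.44 = 105.61
F1 = 105.61 / 0.053 = 1992.6 kg/h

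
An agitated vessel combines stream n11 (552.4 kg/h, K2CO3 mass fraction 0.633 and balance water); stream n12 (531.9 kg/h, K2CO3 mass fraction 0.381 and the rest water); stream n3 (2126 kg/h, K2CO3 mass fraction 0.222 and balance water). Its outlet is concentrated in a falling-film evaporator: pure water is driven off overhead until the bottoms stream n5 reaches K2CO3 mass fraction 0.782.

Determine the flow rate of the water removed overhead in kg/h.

K2CO3 entering = 552.4×0.633 + 531.9×0.381 + 2126×0.222 = 1024.3 kg/h.
All K2CO3 reports to n5, so n5 = 1024.3/0.782 = 1309.8 kg/h.
Total feed = 3210.3 kg/h; overhead = 3210.3 − 1309.8 = 1900.5 kg/h.

1900 kg/h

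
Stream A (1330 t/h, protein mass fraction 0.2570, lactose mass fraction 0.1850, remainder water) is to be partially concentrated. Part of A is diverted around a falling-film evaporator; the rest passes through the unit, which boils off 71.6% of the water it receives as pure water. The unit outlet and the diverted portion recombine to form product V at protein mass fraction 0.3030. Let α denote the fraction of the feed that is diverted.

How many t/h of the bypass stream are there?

824.6 t/h

All 1330×0.257 = 341.81 t/h of protein reaches V, so V = 341.81/0.303 = 1128.1 t/h and vapour = 201.91 t/h.
The evaporator receives (1−α)·1330 of feed at 0.558 water and removes 0.716 of that water:
0.716×0.558×(1−α)×1330 = 201.91
(1−α) = 201.91/531.37 = 0.3800;  α = 0.6200.
Bypass flow = 0.6200×1330 = 824.62 t/h.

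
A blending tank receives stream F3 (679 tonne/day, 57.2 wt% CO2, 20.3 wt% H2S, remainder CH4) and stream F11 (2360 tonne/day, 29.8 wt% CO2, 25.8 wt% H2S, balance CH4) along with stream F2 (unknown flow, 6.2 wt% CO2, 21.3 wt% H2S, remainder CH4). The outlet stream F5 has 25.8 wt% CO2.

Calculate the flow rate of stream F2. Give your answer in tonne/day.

1569 tonne/day

Let F2 be the unknown flow. Total out = 3039 + F2.
CO2 balance: 1091.7 + 0.062·F2 = 0.258·(3039 + F2)
(0.062 − 0.258)·F2 = 0.258×3039 − 1091.7 = -307.61
F2 = -307.61 / -0.196 = 1569.4 tonne/day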